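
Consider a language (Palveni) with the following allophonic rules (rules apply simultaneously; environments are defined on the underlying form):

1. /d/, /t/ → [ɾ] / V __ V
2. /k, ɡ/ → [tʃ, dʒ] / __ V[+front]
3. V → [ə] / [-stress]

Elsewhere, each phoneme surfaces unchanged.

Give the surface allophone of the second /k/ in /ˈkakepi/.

/k/ (between /a/ and /e/) occurs before a front vowel → [tʃ] by rule 2.

[tʃ]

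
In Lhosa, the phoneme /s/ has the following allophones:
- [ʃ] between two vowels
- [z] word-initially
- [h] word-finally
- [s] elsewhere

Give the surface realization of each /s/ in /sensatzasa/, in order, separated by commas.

Occurrence 1 (position 1): word-initially → [z].
Occurrence 2 (position 4): no conditioning environment matches → elsewhere allophone [s].
Occurrence 3 (position 9): between two vowels → [ʃ].

[z], [s], [ʃ]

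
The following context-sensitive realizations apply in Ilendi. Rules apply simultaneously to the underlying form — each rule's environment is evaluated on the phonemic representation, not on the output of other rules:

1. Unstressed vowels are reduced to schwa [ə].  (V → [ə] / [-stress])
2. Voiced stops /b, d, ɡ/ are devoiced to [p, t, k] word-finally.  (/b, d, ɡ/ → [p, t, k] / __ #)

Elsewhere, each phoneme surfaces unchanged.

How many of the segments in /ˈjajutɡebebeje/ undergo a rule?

5

Segments that undergo a rule: /u/ → [ə] (rule 1); /e/ → [ə] (rule 1); /e/ → [ə] (rule 1); /e/ → [ə] (rule 1); /e/ → [ə] (rule 1).
All other segments surface unchanged.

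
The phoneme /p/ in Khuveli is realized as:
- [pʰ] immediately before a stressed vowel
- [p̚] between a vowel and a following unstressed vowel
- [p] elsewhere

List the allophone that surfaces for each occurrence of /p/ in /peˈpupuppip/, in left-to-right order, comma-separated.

Occurrence 1 (position 1): no conditioning environment matches → elsewhere allophone [p].
Occurrence 2 (position 3): immediately before a stressed vowel → [pʰ].
Occurrence 3 (position 5): between a vowel and a following unstressed vowel → [p̚].
Occurrence 4 (position 7): no conditioning environment matches → elsewhere allophone [p].
Occurrence 5 (position 8): no conditioning environment matches → elsewhere allophone [p].
Occurrence 6 (position 10): no conditioning environment matches → elsewhere allophone [p].

[p], [pʰ], [p̚], [p], [p], [p]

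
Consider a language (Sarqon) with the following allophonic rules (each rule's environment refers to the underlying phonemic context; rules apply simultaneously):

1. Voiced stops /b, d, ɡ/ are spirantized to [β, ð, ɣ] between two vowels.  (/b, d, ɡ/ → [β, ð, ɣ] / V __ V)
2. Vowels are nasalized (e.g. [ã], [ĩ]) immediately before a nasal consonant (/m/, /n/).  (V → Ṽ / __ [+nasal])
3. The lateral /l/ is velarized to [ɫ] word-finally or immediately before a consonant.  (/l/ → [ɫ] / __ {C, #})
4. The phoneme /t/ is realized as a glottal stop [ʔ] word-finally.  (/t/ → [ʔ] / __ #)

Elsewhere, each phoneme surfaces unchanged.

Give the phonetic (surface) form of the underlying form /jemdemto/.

/e/ (between /j/ and /m/) occurs before a nasal consonant → [ẽ] by rule 2.
/d/ (between /m/ and /e/) is in the target of rule 1 but the environment (between two vowels) is not met → [d].
/e/ (between /d/ and /m/) occurs before a nasal consonant → [ẽ] by rule 2.
/t/ — between /m/ and /o/; rule 4 does not apply here → [t].
/o/ (word-final) fails the environment for rule 2, so it stays [o].

[jẽmdẽmto]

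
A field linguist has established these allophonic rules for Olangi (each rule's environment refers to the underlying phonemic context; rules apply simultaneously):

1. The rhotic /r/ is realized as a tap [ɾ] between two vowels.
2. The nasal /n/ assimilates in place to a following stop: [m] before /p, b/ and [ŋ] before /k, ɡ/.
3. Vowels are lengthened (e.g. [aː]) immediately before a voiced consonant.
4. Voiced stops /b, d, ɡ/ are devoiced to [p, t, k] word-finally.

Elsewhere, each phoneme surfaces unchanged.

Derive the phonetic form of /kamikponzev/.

/a/ (between /k/ and /m/): before a voiced consonant, so rule 3 applies → [aː].
/i/ (between /m/ and /k/) is in the target of rule 3 but the environment (before a voiced consonant) is not met → [i].
/o/ meets the environment for rule 3 (before a voiced consonant) → [oː].
/n/ — between /o/ and /z/; rule 2 does not apply here → [n].
/e/ (between /z/ and /v/) occurs before a voiced consonant → [eː] by rule 3.

[kaːmikpoːnzeːv]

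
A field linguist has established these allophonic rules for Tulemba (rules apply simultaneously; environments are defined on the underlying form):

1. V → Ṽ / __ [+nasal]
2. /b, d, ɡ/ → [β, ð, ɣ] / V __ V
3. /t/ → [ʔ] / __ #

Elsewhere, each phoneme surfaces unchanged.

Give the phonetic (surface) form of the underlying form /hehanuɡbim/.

/h/ — not in any rule's target class → [h].
/e/ — between /h/ and /h/; rule 1 does not apply here → [e].
/h/ — not in any rule's target class → [h].
Rule 1 applies to /a/ (between /h/ and /n/: before a nasal consonant) → [ã].
/n/ (between /a/ and /u/) is unaffected → [n].
/u/ — between /n/ and /ɡ/; rule 1 does not apply here → [u].
/ɡ/ (between /u/ and /b/) is in the target of rule 2 but the environment (between two vowels) is not met → [ɡ].
/b/ (between /ɡ/ and /i/): rule 2 targets it, but not between two vowels → unchanged [b].
/i/ meets the environment for rule 1 (before a nasal consonant) → [ĩ].
/m/ — not in any rule's target class → [m].

[hehãnuɡbĩm]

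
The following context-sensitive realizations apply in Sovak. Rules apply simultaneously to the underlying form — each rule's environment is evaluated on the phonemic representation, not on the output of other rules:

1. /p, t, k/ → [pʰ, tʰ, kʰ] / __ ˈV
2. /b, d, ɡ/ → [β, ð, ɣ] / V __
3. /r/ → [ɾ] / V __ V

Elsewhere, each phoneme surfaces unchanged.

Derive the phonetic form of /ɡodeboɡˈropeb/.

/ɡ/ — word-initial; rule 2 does not apply here → [ɡ].
/o/ (between /ɡ/ and /d/) is unaffected → [o].
/d/ meets the environment for rule 2 (immediately after a vowel) → [ð].
/e/ (between /d/ and /b/): no rule targets it → [e].
Rule 2 applies to /b/ (between /e/ and /o/: immediately after a vowel) → [β].
/o/ — not in any rule's target class → [o].
/ɡ/ (between /o/ and /r/) occurs immediately after a vowel → [ɣ] by rule 2.
/r/ (between /ɡ/ and /o/): rule 3 targets it, but not between two vowels → unchanged [r].
/o/ — not in any rule's target class → [o].
/p/ — between /o/ and /e/; rule 1 does not apply here → [p].
/e/ (between /p/ and /b/): no rule targets it → [e].
/b/ (word-final): immediately after a vowel, so rule 2 applies → [β].

[ɡoðeβoɣˈropeβ]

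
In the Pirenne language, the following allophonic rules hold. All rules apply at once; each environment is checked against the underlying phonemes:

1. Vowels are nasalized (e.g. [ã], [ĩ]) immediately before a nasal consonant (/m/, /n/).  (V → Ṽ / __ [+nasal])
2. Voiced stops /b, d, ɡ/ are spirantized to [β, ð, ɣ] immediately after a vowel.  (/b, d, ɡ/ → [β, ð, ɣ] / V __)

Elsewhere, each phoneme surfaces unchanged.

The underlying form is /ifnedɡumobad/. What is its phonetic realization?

[ifneðɡũmoβað]

/i/ (word-initial) is in the target of rule 1 but the environment (before a nasal consonant) is not met → [i].
/e/ (between /n/ and /d/) fails the environment for rule 1, so it stays [e].
/d/ — between /e/ and /ɡ/, immediately after a vowel — surfaces as [ð] (rule 2).
/ɡ/ (between /d/ and /u/) is in the target of rule 2 but the environment (immediately after a vowel) is not met → [ɡ].
/u/ — between /ɡ/ and /m/, before a nasal consonant — surfaces as [ũ] (rule 1).
/o/ (between /m/ and /b/) fails the environment for rule 1, so it stays [o].
/b/ — between /o/ and /a/, immediately after a vowel — surfaces as [β] (rule 2).
/a/ (between /b/ and /d/): rule 1 targets it, but not before a nasal consonant → unchanged [a].
/d/ meets the environment for rule 2 (immediately after a vowel) → [ð].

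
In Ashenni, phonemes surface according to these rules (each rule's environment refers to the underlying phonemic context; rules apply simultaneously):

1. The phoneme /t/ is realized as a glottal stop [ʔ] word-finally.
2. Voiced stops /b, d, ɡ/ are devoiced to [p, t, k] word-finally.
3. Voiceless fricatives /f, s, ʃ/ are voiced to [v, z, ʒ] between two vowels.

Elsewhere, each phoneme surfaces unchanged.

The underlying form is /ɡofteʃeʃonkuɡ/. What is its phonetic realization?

[ɡofteʒeʒonkuk]

/ɡ/ (word-initial): rule 2 targets it, but not word-finally → unchanged [ɡ].
/o/ stays [o].
/f/ (between /o/ and /t/) is in the target of rule 3 but the environment (between two vowels) is not met → [f].
/t/ — between /f/ and /e/; rule 1 does not apply here → [t].
/e/ — not in any rule's target class → [e].
Rule 3 applies to /ʃ/ (between /e/ and /e/: between two vowels) → [ʒ].
/e/ (between /ʃ/ and /ʃ/) is unaffected → [e].
/ʃ/ meets the environment for rule 3 (between two vowels) → [ʒ].
/o/ — not in any rule's target class → [o].
/n/ (between /o/ and /k/): no rule targets it → [n].
/k/ — not in any rule's target class → [k].
/u/ (between /k/ and /ɡ/) is unaffected → [u].
/ɡ/ (word-final) occurs word-finally → [k] by rule 2.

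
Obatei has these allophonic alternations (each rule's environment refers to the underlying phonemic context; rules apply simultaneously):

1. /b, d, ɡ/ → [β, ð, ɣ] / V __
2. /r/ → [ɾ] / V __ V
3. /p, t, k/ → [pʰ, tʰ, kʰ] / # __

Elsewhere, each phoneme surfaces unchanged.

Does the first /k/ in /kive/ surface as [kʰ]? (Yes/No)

Yes

/k/ meets the environment for rule 3 (word-initially) → [kʰ].
The actual realization is [kʰ], which matches [kʰ].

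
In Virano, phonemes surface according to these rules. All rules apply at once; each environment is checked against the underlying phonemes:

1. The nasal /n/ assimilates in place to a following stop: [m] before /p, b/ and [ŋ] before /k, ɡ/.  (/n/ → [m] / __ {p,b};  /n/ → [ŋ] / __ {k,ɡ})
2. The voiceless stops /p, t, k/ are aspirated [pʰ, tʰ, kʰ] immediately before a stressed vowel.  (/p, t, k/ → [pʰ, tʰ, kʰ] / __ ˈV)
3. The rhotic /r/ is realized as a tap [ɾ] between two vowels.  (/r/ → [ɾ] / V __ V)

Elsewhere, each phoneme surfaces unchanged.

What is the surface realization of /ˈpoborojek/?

/p/ — word-initial, immediately before a stressed vowel — surfaces as [pʰ] (rule 2).
/o/ (between /p/ and /b/) is unaffected → [o].
/b/ stays [b].
/o/ (between /b/ and /r/) is unaffected → [o].
/r/ (between /o/ and /o/) occurs between two vowels → [ɾ] by rule 3.
/o/ (between /r/ and /j/) is unaffected → [o].
/j/ (between /o/ and /e/): no rule targets it → [j].
/e/ (between /j/ and /k/) is unaffected → [e].
/k/ (word-final) is in the target of rule 2 but the environment (immediately before a stressed vowel) is not met → [k].

[ˈpʰoboɾojek]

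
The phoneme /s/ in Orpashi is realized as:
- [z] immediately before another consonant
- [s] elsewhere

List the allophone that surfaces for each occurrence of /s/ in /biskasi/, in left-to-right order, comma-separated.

[z], [s]

Occurrence 1 (position 3): immediately before another consonant → [z].
Occurrence 2 (position 6): no conditioning environment matches → elsewhere allophone [s].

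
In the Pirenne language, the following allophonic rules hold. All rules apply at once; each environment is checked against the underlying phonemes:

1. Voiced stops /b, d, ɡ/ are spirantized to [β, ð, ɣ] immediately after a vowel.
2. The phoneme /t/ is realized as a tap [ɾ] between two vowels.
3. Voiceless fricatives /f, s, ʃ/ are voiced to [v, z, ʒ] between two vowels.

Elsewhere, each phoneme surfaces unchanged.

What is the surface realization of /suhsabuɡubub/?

[suhsaβuɣuβuβ]

/s/ (word-initial): rule 3 targets it, but not between two vowels → unchanged [s].
/s/ (between /h/ and /a/) is in the target of rule 3 but the environment (between two vowels) is not met → [s].
/b/ (between /a/ and /u/) occurs immediately after a vowel → [β] by rule 1.
Rule 1 applies to /ɡ/ (between /u/ and /u/: immediately after a vowel) → [ɣ].
/b/ — between /u/ and /u/, immediately after a vowel — surfaces as [β] (rule 1).
/b/ — word-final, immediately after a vowel — surfaces as [β] (rule 1).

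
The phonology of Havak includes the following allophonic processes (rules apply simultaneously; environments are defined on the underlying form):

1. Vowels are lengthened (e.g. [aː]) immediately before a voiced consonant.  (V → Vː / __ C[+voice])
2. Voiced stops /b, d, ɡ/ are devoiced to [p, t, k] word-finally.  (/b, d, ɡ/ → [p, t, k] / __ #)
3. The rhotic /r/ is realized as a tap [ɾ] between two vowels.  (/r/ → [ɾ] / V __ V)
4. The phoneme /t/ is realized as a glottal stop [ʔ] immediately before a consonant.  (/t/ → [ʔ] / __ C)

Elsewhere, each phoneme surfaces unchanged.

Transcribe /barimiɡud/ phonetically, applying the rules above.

/b/ (word-initial) fails the environment for rule 2, so it stays [b].
Rule 1 applies to /a/ (between /b/ and /r/: before a voiced consonant) → [aː].
/r/ — between /a/ and /i/, between two vowels — surfaces as [ɾ] (rule 3).
/i/ — between /r/ and /m/, before a voiced consonant — surfaces as [iː] (rule 1).
/m/ stays [m].
/i/ (between /m/ and /ɡ/) occurs before a voiced consonant → [iː] by rule 1.
/ɡ/ — between /i/ and /u/; rule 2 does not apply here → [ɡ].
/u/ (between /ɡ/ and /d/) occurs before a voiced consonant → [uː] by rule 1.
Rule 2 applies to /d/ (word-final: word-finally) → [t].

[baːɾiːmiːɡuːt]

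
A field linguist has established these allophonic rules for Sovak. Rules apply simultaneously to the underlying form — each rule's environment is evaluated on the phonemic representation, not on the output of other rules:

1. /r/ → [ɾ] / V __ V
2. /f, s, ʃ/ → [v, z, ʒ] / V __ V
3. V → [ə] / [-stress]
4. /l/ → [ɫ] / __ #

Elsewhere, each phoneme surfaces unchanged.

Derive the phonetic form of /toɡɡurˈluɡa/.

/t/ — not in any rule's target class → [t].
Rule 3 applies to /o/ (between /t/ and /ɡ/: in an unstressed syllable) → [ə].
/ɡ/ — not in any rule's target class → [ɡ].
/ɡ/ stays [ɡ].
/u/ (between /ɡ/ and /r/): in an unstressed syllable, so rule 3 applies → [ə].
/r/ (between /u/ and /l/) is in the target of rule 1 but the environment (between two vowels) is not met → [r].
/l/ (between /r/ and /u/): rule 4 targets it, but not word-finally → unchanged [l].
/u/ (between /l/ and /ɡ/) is in the target of rule 3 but the environment (in an unstressed syllable) is not met → [u].
/ɡ/ (between /u/ and /a/): no rule targets it → [ɡ].
/a/ meets the environment for rule 3 (in an unstressed syllable) → [ə].

[təɡɡərˈluɡə]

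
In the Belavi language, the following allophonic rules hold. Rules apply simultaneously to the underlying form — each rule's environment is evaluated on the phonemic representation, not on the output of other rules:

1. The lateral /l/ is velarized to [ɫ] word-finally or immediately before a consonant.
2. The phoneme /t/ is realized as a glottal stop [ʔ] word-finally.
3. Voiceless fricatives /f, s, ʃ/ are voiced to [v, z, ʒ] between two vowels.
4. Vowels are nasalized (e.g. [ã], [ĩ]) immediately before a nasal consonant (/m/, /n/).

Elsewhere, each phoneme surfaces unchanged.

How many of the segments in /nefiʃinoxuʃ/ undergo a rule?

Segments that undergo a rule: /f/ → [v] (rule 3); /ʃ/ → [ʒ] (rule 3); /i/ → [ĩ] (rule 4).
All other segments surface unchanged.

3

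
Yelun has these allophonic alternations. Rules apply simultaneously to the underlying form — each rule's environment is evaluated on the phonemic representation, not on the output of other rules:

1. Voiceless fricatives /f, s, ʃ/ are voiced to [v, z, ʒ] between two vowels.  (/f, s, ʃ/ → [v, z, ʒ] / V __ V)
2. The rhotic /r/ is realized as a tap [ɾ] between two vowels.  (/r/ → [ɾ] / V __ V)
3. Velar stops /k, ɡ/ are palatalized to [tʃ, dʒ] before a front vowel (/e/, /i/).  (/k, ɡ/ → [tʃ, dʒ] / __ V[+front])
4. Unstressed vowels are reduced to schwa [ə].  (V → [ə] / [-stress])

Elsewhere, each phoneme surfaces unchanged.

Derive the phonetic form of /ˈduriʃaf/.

[ˈduɾəʒəf]

/d/ — not in any rule's target class → [d].
/u/ — between /d/ and /r/; rule 4 does not apply here → [u].
/r/ (between /u/ and /i/) occurs between two vowels → [ɾ] by rule 2.
/i/ — between /r/ and /ʃ/, in an unstressed syllable — surfaces as [ə] (rule 4).
/ʃ/ meets the environment for rule 1 (between two vowels) → [ʒ].
/a/ meets the environment for rule 4 (in an unstressed syllable) → [ə].
/f/ (word-final): rule 1 targets it, but not between two vowels → unchanged [f].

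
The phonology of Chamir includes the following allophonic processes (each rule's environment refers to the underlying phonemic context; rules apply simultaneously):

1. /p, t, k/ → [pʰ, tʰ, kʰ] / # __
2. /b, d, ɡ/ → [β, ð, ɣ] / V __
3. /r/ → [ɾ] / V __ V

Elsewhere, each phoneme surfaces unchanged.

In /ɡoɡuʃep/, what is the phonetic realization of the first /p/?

[p]

/p/ (word-final) fails the environment for rule 1, so it stays [p].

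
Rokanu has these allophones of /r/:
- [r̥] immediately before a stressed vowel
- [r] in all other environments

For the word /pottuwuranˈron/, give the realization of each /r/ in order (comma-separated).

Occurrence 1 (position 8): no conditioning environment matches → elsewhere allophone [r].
Occurrence 2 (position 11): immediately before a stressed vowel → [r̥].

[r], [r̥]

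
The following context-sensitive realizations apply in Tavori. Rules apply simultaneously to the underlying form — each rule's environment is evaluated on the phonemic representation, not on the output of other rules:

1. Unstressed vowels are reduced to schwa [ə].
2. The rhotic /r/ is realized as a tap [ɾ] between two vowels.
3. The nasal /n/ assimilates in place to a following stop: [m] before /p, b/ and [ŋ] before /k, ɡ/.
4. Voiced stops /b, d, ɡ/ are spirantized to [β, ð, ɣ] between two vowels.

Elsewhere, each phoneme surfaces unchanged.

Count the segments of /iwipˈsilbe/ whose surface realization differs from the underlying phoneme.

Segments that undergo a rule: /i/ → [ə] (rule 1); /i/ → [ə] (rule 1); /e/ → [ə] (rule 1).
All other segments surface unchanged.

3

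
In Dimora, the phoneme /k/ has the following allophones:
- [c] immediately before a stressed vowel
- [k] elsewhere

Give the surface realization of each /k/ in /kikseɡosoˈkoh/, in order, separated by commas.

Occurrence 1 (position 1): no conditioning environment matches → elsewhere allophone [k].
Occurrence 2 (position 3): no conditioning environment matches → elsewhere allophone [k].
Occurrence 3 (position 10): immediately before a stressed vowel → [c].

[k], [k], [c]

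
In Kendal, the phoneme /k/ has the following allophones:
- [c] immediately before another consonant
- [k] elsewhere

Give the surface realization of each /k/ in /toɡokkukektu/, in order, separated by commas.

Occurrence 1 (position 5): immediately before another consonant → [c].
Occurrence 2 (position 6): no conditioning environment matches → elsewhere allophone [k].
Occurrence 3 (position 8): no conditioning environment matches → elsewhere allophone [k].
Occurrence 4 (position 10): immediately before another consonant → [c].

[c], [k], [k], [c]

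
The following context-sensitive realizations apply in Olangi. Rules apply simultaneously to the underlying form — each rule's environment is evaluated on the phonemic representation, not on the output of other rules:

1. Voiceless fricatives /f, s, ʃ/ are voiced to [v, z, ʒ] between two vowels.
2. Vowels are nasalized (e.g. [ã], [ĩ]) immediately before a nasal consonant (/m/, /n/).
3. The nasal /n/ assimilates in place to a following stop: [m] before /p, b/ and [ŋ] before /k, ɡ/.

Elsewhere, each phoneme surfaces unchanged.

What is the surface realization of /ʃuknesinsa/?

[ʃuknezĩnsa]

/ʃ/ (word-initial) is in the target of rule 1 but the environment (between two vowels) is not met → [ʃ].
/u/ (between /ʃ/ and /k/): rule 2 targets it, but not before a nasal consonant → unchanged [u].
/k/ stays [k].
/n/ (between /k/ and /e/): rule 3 targets it, but not before a labial or velar stop → unchanged [n].
/e/ (between /n/ and /s/) fails the environment for rule 2, so it stays [e].
/s/ — between /e/ and /i/, between two vowels — surfaces as [z] (rule 1).
/i/ meets the environment for rule 2 (before a nasal consonant) → [ĩ].
/n/ (between /i/ and /s/) fails the environment for rule 3, so it stays [n].
/s/ (between /n/ and /a/) fails the environment for rule 1, so it stays [s].
/a/ (word-final) is in the target of rule 2 but the environment (before a nasal consonant) is not met → [a].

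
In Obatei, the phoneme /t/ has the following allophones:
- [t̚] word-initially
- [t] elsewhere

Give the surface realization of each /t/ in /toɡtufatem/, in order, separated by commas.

[t̚], [t], [t]

Occurrence 1 (position 1): word-initially → [t̚].
Occurrence 2 (position 4): no conditioning environment matches → elsewhere allophone [t].
Occurrence 3 (position 8): no conditioning environment matches → elsewhere allophone [t].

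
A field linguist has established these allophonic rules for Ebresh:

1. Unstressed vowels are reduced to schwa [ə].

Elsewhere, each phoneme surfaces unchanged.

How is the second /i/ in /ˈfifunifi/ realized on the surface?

[ə]

/i/ — between /n/ and /f/, in an unstressed syllable — surfaces as [ə] (rule 1).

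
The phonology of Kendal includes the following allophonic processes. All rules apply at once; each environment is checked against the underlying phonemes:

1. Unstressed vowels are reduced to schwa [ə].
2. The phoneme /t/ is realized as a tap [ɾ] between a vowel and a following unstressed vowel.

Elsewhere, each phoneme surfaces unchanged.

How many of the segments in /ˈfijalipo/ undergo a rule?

Segments that undergo a rule: /a/ → [ə] (rule 1); /i/ → [ə] (rule 1); /o/ → [ə] (rule 1).
All other segments surface unchanged.

3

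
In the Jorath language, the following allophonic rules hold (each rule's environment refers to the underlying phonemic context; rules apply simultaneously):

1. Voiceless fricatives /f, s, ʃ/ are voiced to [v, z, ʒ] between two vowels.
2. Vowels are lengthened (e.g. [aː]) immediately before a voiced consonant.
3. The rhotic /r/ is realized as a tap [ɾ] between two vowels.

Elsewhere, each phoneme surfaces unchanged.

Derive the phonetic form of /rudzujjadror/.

[ruːdzuːjjaːdroːr]

/r/ (word-initial) is in the target of rule 3 but the environment (between two vowels) is not met → [r].
Rule 2 applies to /u/ (between /r/ and /d/: before a voiced consonant) → [uː].
/d/ — not in any rule's target class → [d].
/z/ stays [z].
/u/ meets the environment for rule 2 (before a voiced consonant) → [uː].
/j/ stays [j].
/j/ — not in any rule's target class → [j].
Rule 2 applies to /a/ (between /j/ and /d/: before a voiced consonant) → [aː].
/d/ (between /a/ and /r/) is unaffected → [d].
/r/ (between /d/ and /o/): rule 3 targets it, but not between two vowels → unchanged [r].
/o/ meets the environment for rule 2 (before a voiced consonant) → [oː].
/r/ (word-final): rule 3 targets it, but not between two vowels → unchanged [r].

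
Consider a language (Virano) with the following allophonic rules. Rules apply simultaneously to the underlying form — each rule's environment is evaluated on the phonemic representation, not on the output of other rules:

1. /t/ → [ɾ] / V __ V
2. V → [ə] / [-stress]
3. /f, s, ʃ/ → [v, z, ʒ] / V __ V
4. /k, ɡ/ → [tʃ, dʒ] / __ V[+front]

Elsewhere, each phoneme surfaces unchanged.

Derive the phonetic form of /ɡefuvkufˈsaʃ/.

Rule 4 applies to /ɡ/ (word-initial: before a front vowel) → [dʒ].
/e/ meets the environment for rule 2 (in an unstressed syllable) → [ə].
/f/ meets the environment for rule 3 (between two vowels) → [v].
Rule 2 applies to /u/ (between /f/ and /v/: in an unstressed syllable) → [ə].
/v/ (between /u/ and /k/): no rule targets it → [v].
/k/ (between /v/ and /u/) fails the environment for rule 4, so it stays [k].
/u/ (between /k/ and /f/): in an unstressed syllable, so rule 2 applies → [ə].
/f/ (between /u/ and /s/) is in the target of rule 3 but the environment (between two vowels) is not met → [f].
/s/ (between /f/ and /a/): rule 3 targets it, but not between two vowels → unchanged [s].
/a/ (between /s/ and /ʃ/) is in the target of rule 2 but the environment (in an unstressed syllable) is not met → [a].
/ʃ/ (word-final) fails the environment for rule 3, so it stays [ʃ].

[dʒəvəvkəfˈsaʃ]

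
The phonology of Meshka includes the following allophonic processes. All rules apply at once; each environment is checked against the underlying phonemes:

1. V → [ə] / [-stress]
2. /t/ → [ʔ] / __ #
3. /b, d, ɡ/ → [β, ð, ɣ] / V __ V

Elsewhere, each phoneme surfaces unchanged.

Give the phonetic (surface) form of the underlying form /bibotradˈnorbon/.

/b/ (word-initial) fails the environment for rule 3, so it stays [b].
/i/ (between /b/ and /b/): in an unstressed syllable, so rule 1 applies → [ə].
/b/ — between /i/ and /o/, between two vowels — surfaces as [β] (rule 3).
Rule 1 applies to /o/ (between /b/ and /t/: in an unstressed syllable) → [ə].
/t/ (between /o/ and /r/): rule 2 targets it, but not word-finally → unchanged [t].
/r/ (between /t/ and /a/): no rule targets it → [r].
/a/ meets the environment for rule 1 (in an unstressed syllable) → [ə].
/d/ — between /a/ and /n/; rule 3 does not apply here → [d].
/n/ — not in any rule's target class → [n].
/o/ (between /n/ and /r/) is in the target of rule 1 but the environment (in an unstressed syllable) is not met → [o].
/r/ (between /o/ and /b/): no rule targets it → [r].
/b/ (between /r/ and /o/) fails the environment for rule 3, so it stays [b].
/o/ (between /b/ and /n/): in an unstressed syllable, so rule 1 applies → [ə].
/n/ (word-final) is unaffected → [n].

[bəβətrədˈnorbən]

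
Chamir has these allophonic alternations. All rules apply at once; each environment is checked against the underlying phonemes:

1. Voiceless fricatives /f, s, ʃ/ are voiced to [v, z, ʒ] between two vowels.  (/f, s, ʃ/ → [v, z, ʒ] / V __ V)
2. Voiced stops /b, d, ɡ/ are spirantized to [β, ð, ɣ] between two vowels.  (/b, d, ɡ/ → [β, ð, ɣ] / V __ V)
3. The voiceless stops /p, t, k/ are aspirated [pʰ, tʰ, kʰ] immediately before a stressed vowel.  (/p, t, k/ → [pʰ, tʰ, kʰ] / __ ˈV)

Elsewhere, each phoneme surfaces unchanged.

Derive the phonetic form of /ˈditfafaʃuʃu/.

[ˈditfavaʒuʒu]

/d/ — word-initial; rule 2 does not apply here → [d].
/i/ stays [i].
/t/ (between /i/ and /f/) fails the environment for rule 3, so it stays [t].
/f/ (between /t/ and /a/): rule 1 targets it, but not between two vowels → unchanged [f].
/a/ (between /f/ and /f/): no rule targets it → [a].
Rule 1 applies to /f/ (between /a/ and /a/: between two vowels) → [v].
/a/ — not in any rule's target class → [a].
Rule 1 applies to /ʃ/ (between /a/ and /u/: between two vowels) → [ʒ].
/u/ (between /ʃ/ and /ʃ/): no rule targets it → [u].
/ʃ/ (between /u/ and /u/) occurs between two vowels → [ʒ] by rule 1.
/u/ (word-final): no rule targets it → [u].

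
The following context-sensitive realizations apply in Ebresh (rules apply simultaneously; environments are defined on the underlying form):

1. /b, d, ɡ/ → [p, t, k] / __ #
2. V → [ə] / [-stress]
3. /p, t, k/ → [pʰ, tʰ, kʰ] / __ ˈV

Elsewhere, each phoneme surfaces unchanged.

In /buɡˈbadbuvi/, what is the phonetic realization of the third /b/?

[b]

/b/ (between /d/ and /u/) is in the target of rule 1 but the environment (word-finally) is not met → [b].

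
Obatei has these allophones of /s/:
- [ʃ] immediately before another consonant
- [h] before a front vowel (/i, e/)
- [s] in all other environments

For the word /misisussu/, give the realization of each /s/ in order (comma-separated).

[h], [s], [ʃ], [s]

Occurrence 1 (position 3): before a front vowel (/i, e/) → [h].
Occurrence 2 (position 5): no conditioning environment matches → elsewhere allophone [s].
Occurrence 3 (position 7): immediately before another consonant → [ʃ].
Occurrence 4 (position 8): no conditioning environment matches → elsewhere allophone [s].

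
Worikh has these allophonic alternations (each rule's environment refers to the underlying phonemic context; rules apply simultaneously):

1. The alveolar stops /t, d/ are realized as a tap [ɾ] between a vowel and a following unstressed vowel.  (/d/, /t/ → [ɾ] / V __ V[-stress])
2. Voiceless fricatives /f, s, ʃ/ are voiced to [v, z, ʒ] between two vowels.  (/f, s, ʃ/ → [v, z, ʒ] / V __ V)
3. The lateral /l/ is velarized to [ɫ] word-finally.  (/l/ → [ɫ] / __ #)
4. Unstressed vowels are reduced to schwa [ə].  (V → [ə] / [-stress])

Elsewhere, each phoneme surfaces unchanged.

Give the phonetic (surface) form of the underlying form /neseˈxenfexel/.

/e/ (between /n/ and /s/) occurs in an unstressed syllable → [ə] by rule 4.
Rule 2 applies to /s/ (between /e/ and /e/: between two vowels) → [z].
/e/ (between /s/ and /x/) occurs in an unstressed syllable → [ə] by rule 4.
/e/ (between /x/ and /n/) is in the target of rule 4 but the environment (in an unstressed syllable) is not met → [e].
/f/ (between /n/ and /e/): rule 2 targets it, but not between two vowels → unchanged [f].
Rule 4 applies to /e/ (between /f/ and /x/: in an unstressed syllable) → [ə].
Rule 4 applies to /e/ (between /x/ and /l/: in an unstressed syllable) → [ə].
Rule 3 applies to /l/ (word-final: word-finally) → [ɫ].

[nəzəˈxenfəxəɫ]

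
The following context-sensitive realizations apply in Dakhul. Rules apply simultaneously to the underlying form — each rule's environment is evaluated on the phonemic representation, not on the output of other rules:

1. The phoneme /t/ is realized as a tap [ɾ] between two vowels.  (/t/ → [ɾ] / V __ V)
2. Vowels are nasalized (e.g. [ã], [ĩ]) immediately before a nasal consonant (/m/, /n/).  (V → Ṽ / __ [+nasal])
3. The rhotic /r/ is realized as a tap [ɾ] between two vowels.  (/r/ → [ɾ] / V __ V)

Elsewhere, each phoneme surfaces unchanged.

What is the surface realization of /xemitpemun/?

[xẽmitpẽmũn]

/x/ — not in any rule's target class → [x].
Rule 2 applies to /e/ (between /x/ and /m/: before a nasal consonant) → [ẽ].
/m/ (between /e/ and /i/) is unaffected → [m].
/i/ (between /m/ and /t/) fails the environment for rule 2, so it stays [i].
/t/ — between /i/ and /p/; rule 1 does not apply here → [t].
/p/ — not in any rule's target class → [p].
/e/ (between /p/ and /m/): before a nasal consonant, so rule 2 applies → [ẽ].
/m/ stays [m].
/u/ (between /m/ and /n/): before a nasal consonant, so rule 2 applies → [ũ].
/n/ stays [n].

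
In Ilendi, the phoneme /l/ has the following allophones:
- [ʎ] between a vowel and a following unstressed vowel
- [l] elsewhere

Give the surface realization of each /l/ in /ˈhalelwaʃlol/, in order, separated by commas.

Occurrence 1 (position 3): between a vowel and a following unstressed vowel → [ʎ].
Occurrence 2 (position 5): no conditioning environment matches → elsewhere allophone [l].
Occurrence 3 (position 9): no conditioning environment matches → elsewhere allophone [l].
Occurrence 4 (position 11): no conditioning environment matches → elsewhere allophone [l].

[ʎ], [l], [l], [l]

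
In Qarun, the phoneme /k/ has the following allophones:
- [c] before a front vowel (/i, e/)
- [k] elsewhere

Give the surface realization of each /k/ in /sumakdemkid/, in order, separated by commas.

[k], [c]

Occurrence 1 (position 5): no conditioning environment matches → elsewhere allophone [k].
Occurrence 2 (position 9): before a front vowel → [c].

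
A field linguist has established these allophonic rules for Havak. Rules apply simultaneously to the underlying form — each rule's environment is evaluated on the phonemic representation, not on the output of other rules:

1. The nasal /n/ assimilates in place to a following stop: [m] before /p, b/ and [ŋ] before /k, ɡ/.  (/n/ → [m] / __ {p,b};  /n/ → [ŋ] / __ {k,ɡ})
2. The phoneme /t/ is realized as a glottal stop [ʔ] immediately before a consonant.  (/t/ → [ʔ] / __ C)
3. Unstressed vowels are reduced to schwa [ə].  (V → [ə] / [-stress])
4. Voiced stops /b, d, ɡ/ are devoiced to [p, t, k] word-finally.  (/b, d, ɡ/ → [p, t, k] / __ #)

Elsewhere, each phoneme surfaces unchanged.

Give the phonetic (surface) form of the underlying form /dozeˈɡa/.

[dəzəˈɡa]

/d/ — word-initial; rule 4 does not apply here → [d].
/o/ (between /d/ and /z/) occurs in an unstressed syllable → [ə] by rule 3.
/z/ (between /o/ and /e/) is unaffected → [z].
/e/ — between /z/ and /ɡ/, in an unstressed syllable — surfaces as [ə] (rule 3).
/ɡ/ (between /e/ and /a/) is in the target of rule 4 but the environment (word-finally) is not met → [ɡ].
/a/ (word-final) fails the environment for rule 3, so it stays [a].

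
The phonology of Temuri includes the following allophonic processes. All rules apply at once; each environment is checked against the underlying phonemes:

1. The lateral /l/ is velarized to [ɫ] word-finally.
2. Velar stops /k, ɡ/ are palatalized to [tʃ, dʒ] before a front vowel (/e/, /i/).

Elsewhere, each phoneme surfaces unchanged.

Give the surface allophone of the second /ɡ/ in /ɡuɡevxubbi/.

[dʒ]

/ɡ/ meets the environment for rule 2 (before a front vowel) → [dʒ].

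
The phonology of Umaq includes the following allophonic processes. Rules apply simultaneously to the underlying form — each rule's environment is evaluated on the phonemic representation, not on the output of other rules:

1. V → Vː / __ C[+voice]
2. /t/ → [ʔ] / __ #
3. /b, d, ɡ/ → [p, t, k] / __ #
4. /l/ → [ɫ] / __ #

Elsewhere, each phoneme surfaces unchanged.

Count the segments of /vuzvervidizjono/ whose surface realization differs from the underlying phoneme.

5

Segments that undergo a rule: /u/ → [uː] (rule 1); /e/ → [eː] (rule 1); /i/ → [iː] (rule 1); /i/ → [iː] (rule 1); /o/ → [oː] (rule 1).
All other segments surface unchanged.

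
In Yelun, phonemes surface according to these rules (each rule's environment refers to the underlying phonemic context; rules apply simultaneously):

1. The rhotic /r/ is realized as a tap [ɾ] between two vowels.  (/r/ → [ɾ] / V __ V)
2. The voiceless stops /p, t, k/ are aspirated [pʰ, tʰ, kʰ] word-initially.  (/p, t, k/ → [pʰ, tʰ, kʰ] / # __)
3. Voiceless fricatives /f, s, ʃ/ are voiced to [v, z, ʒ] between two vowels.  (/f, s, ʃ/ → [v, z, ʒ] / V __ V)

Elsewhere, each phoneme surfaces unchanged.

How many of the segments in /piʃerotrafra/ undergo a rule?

Segments that undergo a rule: /p/ → [pʰ] (rule 2); /ʃ/ → [ʒ] (rule 3); /r/ → [ɾ] (rule 1).
All other segments surface unchanged.

3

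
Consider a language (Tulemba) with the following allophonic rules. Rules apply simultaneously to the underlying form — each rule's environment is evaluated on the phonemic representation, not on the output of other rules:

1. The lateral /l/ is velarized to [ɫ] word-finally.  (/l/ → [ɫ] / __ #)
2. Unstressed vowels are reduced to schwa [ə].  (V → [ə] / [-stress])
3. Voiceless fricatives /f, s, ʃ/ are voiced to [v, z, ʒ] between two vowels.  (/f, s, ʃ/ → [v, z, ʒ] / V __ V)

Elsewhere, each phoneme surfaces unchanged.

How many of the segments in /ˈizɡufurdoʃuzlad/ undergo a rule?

Segments that undergo a rule: /u/ → [ə] (rule 2); /f/ → [v] (rule 3); /u/ → [ə] (rule 2); /o/ → [ə] (rule 2); /ʃ/ → [ʒ] (rule 3); /u/ → [ə] (rule 2); /a/ → [ə] (rule 2).
All other segments surface unchanged.

7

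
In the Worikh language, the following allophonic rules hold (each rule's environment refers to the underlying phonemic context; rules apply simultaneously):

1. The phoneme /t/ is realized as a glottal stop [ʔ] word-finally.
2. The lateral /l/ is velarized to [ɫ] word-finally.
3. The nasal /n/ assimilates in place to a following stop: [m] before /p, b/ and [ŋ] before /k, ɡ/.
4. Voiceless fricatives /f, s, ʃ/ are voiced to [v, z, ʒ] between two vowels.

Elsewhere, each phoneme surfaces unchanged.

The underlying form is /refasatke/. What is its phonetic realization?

/r/ — not in any rule's target class → [r].
/e/ (between /r/ and /f/) is unaffected → [e].
/f/ (between /e/ and /a/) occurs between two vowels → [v] by rule 4.
/a/ — not in any rule's target class → [a].
/s/ meets the environment for rule 4 (between two vowels) → [z].
/a/ stays [a].
/t/ (between /a/ and /k/) fails the environment for rule 1, so it stays [t].
/k/ (between /t/ and /e/) is unaffected → [k].
/e/ stays [e].

[revazatke]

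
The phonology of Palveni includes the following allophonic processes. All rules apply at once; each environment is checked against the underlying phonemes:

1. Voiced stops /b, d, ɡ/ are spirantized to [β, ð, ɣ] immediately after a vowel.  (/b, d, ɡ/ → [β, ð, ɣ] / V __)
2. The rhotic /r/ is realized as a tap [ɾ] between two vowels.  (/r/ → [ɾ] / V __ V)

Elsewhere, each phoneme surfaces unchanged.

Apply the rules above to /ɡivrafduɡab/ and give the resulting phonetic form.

[ɡivrafduɣaβ]

/ɡ/ (word-initial) is in the target of rule 1 but the environment (immediately after a vowel) is not met → [ɡ].
/i/ — not in any rule's target class → [i].
/v/ — not in any rule's target class → [v].
/r/ (between /v/ and /a/) fails the environment for rule 2, so it stays [r].
/a/ (between /r/ and /f/): no rule targets it → [a].
/f/ (between /a/ and /d/): no rule targets it → [f].
/d/ — between /f/ and /u/; rule 1 does not apply here → [d].
/u/ — not in any rule's target class → [u].
/ɡ/ — between /u/ and /a/, immediately after a vowel — surfaces as [ɣ] (rule 1).
/a/ — not in any rule's target class → [a].
/b/ (word-final) occurs immediately after a vowel → [β] by rule 1.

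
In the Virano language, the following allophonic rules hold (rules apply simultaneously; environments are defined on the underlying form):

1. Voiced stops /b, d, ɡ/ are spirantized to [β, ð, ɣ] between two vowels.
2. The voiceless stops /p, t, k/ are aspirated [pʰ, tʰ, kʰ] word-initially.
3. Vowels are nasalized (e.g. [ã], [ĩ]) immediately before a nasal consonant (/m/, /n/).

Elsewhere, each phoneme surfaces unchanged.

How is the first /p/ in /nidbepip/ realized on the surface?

/p/ (between /e/ and /i/) is in the target of rule 2 but the environment (word-initially) is not met → [p].

[p]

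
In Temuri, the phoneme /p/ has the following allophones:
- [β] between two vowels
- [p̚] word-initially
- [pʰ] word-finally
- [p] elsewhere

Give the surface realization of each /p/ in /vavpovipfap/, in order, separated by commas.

Occurrence 1 (position 4): no conditioning environment matches → elsewhere allophone [p].
Occurrence 2 (position 8): no conditioning environment matches → elsewhere allophone [p].
Occurrence 3 (position 11): word-finally → [pʰ].

[p], [p], [pʰ]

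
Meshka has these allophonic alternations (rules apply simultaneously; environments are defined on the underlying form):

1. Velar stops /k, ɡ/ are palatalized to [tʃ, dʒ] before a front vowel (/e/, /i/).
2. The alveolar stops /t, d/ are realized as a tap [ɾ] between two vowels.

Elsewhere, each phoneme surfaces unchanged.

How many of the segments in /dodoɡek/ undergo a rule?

Segments that undergo a rule: /d/ → [ɾ] (rule 2); /ɡ/ → [dʒ] (rule 1).
All other segments surface unchanged.

2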